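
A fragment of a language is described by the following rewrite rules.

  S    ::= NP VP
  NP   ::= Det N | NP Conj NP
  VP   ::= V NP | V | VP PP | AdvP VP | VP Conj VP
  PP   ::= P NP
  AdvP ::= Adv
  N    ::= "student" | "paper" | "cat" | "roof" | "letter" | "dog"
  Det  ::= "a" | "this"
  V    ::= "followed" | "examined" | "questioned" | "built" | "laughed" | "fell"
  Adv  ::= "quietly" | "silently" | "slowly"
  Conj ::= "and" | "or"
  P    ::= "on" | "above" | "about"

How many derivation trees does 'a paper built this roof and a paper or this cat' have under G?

The two bracketings:
[S [NP [Det a] [N paper]] [VP [V built] [NP [NP [Det this] [N roof]] [Conj and] [NP [NP [Det a] [N paper]] [Conj or] [NP [Det this] [N cat]]]]]]
[S [NP [Det a] [N paper]] [VP [V built] [NP [NP [NP [Det this] [N roof]] [Conj and] [NP [Det a] [N paper]]] [Conj or] [NP [Det this] [N cat]]]]]
The trees differ in how a recursive rule is bracketed over the same span.

2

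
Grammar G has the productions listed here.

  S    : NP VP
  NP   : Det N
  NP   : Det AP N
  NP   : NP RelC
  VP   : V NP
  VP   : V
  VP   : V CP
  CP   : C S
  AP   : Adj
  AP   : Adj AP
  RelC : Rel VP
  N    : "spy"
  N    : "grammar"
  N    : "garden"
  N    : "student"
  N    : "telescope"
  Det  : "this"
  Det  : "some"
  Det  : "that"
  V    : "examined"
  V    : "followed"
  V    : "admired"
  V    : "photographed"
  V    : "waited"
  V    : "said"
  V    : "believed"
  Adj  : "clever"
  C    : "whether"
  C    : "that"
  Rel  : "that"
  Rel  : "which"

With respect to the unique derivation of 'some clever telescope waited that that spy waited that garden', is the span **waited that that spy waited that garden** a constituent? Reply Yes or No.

[S [NP [Det some] [AP [Adj clever]] [N telescope]] [VP [V waited] [CP [C that] [S [NP [Det that] [N spy]] [VP [V waited] [NP [Det that] [N garden]]]]]]]
The words 'waited that that spy waited that garden' are exhaustively dominated by a single VP node (built by VP → V CP), so they form a constituent.

Yes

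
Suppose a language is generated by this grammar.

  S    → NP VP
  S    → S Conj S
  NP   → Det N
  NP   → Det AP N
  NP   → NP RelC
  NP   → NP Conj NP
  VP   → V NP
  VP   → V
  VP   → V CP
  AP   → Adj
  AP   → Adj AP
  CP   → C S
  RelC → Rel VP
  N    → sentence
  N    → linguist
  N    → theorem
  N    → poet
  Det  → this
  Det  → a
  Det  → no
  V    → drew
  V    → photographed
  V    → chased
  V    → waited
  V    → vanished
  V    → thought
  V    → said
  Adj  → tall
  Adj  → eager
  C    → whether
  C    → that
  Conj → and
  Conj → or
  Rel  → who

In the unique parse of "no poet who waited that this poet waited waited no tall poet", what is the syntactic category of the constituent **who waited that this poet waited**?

S
  NP
    NP
      Det: no
      N: poet
    RelC
      Rel: who
      VP
        V: waited
        CP
          C: that
          S
            NP
              Det: this
              N: poet
            VP
              V: waited
  VP
    V: waited
    NP
      Det: no
      AP
        Adj: tall
      N: poet
The span 'who waited that this poet waited' is the RelC node built by RelC → Rel VP.

RelC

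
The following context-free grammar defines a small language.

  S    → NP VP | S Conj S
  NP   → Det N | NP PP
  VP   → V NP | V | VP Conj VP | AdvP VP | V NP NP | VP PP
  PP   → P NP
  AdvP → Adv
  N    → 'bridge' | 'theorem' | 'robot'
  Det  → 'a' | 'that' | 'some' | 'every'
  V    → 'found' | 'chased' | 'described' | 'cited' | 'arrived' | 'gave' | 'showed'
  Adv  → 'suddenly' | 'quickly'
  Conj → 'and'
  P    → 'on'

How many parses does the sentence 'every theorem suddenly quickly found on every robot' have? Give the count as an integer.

Two of the 3 distinct bracketings:
[S [NP [Det every] [N theorem]] [VP [AdvP [Adv suddenly]] [VP [AdvP [Adv quickly]] [VP [VP [V found]] [PP [P on] [NP [Det every] [N robot]]]]]]]
[S [NP [Det every] [N theorem]] [VP [AdvP [Adv suddenly]] [VP [VP [AdvP [Adv quickly]] [VP [V found]]] [PP [P on] [NP [Det every] [N robot]]]]]]
The trees differ in how a recursive rule is bracketed over the same span.

3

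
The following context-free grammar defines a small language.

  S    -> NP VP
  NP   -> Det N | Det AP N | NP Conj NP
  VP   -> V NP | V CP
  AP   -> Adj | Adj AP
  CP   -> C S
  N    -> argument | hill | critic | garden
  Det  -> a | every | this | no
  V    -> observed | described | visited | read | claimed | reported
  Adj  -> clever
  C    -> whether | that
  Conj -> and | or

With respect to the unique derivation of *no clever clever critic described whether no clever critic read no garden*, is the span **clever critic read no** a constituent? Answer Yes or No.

No

[S [NP [Det no] [AP [Adj clever] [AP [Adj clever]]] [N critic]] [VP [V described] [CP [C whether] [S [NP [Det no] [AP [Adj clever]] [N critic]] [VP [V read] [NP [Det no] [N garden]]]]]]]
The smallest constituent containing 'clever critic read no' is the S spanning 'no clever critic read no garden'; no single node in the tree dominates exactly the given words.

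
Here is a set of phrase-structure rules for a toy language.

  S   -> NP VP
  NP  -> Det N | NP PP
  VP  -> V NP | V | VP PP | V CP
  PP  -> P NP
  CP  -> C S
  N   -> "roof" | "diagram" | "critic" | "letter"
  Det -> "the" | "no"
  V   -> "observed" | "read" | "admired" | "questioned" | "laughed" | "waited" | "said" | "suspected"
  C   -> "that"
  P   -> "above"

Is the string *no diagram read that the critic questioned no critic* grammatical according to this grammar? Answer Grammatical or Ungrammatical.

S
  NP
    Det: no
    N: diagram
  VP
    V: read
    CP
      C: that
      S
        NP
          Det: the
          N: critic
        VP
          V: questioned
          NP
            Det: no
            N: critic
Every word is introduced by a lexical rule and the phrasal rules combine the resulting categories into a single S.

Grammatical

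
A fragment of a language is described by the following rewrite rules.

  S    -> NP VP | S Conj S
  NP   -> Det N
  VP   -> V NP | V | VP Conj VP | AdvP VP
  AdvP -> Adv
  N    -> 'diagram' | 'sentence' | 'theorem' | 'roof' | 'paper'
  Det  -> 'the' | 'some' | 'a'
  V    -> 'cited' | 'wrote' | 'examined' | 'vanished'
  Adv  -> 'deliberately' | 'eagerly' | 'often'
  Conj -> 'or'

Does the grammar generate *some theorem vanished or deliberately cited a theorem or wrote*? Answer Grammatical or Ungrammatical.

Grammatical

S
  NP
    Det: some
    N: theorem
  VP
    VP
      V: vanished
    Conj: or
    VP
      VP
        AdvP
          Adv: deliberately
        VP
          V: cited
          NP
            Det: a
            N: theorem
      Conj: or
      VP
        V: wrote
Each bracket corresponds to one application of a listed rule, so the string is derivable from S.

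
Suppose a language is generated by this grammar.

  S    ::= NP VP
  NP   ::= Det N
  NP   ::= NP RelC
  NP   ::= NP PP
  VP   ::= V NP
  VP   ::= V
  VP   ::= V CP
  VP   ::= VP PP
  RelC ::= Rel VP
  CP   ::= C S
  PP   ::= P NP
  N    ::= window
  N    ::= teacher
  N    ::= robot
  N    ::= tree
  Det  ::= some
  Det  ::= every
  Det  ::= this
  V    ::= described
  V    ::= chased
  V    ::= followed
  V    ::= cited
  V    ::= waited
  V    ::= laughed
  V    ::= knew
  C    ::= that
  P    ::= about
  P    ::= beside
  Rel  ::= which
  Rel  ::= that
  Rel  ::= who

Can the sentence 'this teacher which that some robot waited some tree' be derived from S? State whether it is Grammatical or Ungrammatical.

A Rel word can never sit immediately before a C/Rel word in any string this grammar generates, so the substring 'which that' rules out a derivation.

Ungrammatical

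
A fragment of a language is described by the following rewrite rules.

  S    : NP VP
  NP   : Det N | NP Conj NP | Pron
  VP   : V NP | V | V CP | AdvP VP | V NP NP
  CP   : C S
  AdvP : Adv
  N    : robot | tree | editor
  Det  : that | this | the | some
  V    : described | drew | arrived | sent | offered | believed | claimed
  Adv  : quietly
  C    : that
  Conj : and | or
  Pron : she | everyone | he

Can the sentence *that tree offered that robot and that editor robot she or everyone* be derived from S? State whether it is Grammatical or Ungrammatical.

Ungrammatical

An N word can never sit immediately before an N word in any string this grammar generates, so the substring 'editor robot' rules out a derivation.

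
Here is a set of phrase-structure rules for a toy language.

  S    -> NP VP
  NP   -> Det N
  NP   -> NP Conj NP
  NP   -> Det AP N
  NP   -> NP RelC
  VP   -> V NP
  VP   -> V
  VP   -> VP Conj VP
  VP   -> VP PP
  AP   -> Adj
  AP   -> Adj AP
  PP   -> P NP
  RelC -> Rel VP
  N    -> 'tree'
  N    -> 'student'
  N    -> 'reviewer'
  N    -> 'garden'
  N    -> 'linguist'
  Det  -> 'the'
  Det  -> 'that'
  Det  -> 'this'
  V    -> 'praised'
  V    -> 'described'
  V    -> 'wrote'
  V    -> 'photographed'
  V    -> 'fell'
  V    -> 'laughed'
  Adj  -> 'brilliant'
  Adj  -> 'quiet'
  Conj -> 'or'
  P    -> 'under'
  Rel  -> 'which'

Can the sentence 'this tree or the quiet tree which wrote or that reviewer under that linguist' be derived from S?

For S → NP VP, every NP-prefix leaves a non-VP remainder: after 'this tree' the remainder is not a VP; after 'this tree or the quiet tree' the remainder is not a VP; after 'this tree or the quiet tree which wrote' the remainder is not a VP (and 1 more).

Ungrammatical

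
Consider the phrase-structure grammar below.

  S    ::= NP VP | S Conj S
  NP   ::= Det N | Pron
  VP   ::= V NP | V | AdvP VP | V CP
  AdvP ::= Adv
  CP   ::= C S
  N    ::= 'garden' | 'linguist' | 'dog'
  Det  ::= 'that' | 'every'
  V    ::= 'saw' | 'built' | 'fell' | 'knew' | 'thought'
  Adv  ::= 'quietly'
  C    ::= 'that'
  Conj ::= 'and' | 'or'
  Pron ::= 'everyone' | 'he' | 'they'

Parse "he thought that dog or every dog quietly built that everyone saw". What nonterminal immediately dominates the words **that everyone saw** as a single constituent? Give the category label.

S
  S
    NP
      Pron: he
    VP
      V: thought
      NP
        Det: that
        N: dog
  Conj: or
  S
    NP
      Det: every
      N: dog
    VP
      AdvP
        Adv: quietly
      VP
        V: built
        CP
          C: that
          S
            NP
              Pron: everyone
            VP
              V: saw
The span 'that everyone saw' is the CP node built by CP → C S.

CP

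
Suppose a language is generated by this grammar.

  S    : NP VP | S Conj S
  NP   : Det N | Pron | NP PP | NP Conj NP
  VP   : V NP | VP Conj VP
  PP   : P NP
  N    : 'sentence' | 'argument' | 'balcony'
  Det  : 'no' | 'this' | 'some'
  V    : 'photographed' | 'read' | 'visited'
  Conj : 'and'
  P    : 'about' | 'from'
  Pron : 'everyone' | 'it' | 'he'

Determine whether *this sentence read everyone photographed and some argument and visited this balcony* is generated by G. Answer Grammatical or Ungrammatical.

Ungrammatical

A V word can never sit immediately before a Conj word in any string this grammar generates, so the substring 'photographed and' rules out a derivation.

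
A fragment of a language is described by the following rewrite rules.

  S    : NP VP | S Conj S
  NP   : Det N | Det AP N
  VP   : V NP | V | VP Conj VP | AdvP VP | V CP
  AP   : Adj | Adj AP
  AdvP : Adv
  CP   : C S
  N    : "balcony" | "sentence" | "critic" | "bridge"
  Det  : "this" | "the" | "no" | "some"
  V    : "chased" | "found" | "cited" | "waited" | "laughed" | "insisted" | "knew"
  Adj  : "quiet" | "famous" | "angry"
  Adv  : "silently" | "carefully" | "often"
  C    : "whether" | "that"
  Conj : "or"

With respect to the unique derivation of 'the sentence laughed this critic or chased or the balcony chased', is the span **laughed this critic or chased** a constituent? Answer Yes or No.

[S [S [NP [Det the] [N sentence]] [VP [VP [V laughed] [NP [Det this] [N critic]]] [Conj or] [VP [V chased]]]] [Conj or] [S [NP [Det the] [N balcony]] [VP [V chased]]]]
The words 'laughed this critic or chased' are exhaustively dominated by a single VP node (built by VP → VP Conj VP), so they form a constituent.

Yes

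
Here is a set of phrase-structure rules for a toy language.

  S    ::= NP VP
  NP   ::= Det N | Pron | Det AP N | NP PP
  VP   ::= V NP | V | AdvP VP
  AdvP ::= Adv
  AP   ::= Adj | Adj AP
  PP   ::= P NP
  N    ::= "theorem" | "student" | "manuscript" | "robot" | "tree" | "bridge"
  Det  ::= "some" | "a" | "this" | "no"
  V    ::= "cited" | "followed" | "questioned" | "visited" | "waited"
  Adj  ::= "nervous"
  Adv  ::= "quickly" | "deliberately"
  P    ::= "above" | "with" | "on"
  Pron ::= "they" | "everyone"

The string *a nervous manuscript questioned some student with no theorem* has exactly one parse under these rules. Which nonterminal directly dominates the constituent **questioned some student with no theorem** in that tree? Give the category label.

S

S
  NP
    Det: a
    AP
      Adj: nervous
    N: manuscript
  VP
    V: questioned
    NP
      NP
        Det: some
        N: student
      PP
        P: with
        NP
          Det: no
          N: theorem
The span 'questioned some student with no theorem' is the VP node built by VP → V NP.
Its mother is the S built by S → NP VP.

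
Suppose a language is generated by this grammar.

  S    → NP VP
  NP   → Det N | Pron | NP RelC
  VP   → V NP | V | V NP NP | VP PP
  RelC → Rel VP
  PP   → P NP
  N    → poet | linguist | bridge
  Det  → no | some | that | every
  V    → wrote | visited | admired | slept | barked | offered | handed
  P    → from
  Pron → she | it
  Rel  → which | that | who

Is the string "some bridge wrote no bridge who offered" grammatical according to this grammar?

[S [NP [Det some] [N bridge]] [VP [V wrote] [NP [NP [Det no] [N bridge]] [RelC [Rel who] [VP [V offered]]]]]]
The bracketing above is licensed at every node by one of the given productions, with S at the root.

Grammatical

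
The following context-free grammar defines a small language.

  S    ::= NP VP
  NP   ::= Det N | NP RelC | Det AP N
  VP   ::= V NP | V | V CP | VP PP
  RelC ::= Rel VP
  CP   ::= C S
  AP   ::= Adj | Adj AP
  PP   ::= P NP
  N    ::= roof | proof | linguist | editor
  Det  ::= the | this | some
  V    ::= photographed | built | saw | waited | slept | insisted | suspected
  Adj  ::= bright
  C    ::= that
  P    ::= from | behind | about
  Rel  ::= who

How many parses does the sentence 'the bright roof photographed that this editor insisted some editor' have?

[S [NP [Det the] [AP [Adj bright]] [N roof]] [VP [V photographed] [CP [C that] [S [NP [Det this] [N editor]] [VP [V insisted] [NP [Det some] [N editor]]]]]]]
No rule offers an alternative attachment or grouping for any span, so this is the only derivation.

1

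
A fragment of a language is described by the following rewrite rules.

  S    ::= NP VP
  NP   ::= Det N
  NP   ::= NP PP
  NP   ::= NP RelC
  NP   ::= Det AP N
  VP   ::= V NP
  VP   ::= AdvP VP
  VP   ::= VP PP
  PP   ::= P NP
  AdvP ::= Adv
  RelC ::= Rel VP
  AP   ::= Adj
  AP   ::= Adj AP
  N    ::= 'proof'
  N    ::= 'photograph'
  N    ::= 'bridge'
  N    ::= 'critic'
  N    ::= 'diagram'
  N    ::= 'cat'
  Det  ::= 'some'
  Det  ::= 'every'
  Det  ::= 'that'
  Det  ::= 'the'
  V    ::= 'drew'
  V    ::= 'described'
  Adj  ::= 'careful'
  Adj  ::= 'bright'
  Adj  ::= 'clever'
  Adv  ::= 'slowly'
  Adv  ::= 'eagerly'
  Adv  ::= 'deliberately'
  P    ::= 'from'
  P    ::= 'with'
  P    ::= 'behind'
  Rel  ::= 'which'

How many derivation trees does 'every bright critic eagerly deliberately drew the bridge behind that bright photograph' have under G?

4

Two of the 4 distinct bracketings:
[S [NP [Det every] [AP [Adj bright]] [N critic]] [VP [AdvP [Adv eagerly]] [VP [AdvP [Adv deliberately]] [VP [V drew] [NP [NP [Det the] [N bridge]] [PP [P behind] [NP [Det that] [AP [Adj bright]] [N photograph]]]]]]]]
[S [NP [Det every] [AP [Adj bright]] [N critic]] [VP [AdvP [Adv eagerly]] [VP [AdvP [Adv deliberately]] [VP [VP [V drew] [NP [Det the] [N bridge]]] [PP [P behind] [NP [Det that] [AP [Adj bright]] [N photograph]]]]]]]
The difference turns on whether NP → NP PP is used at the relevant span, versus an alternative expansion of NP.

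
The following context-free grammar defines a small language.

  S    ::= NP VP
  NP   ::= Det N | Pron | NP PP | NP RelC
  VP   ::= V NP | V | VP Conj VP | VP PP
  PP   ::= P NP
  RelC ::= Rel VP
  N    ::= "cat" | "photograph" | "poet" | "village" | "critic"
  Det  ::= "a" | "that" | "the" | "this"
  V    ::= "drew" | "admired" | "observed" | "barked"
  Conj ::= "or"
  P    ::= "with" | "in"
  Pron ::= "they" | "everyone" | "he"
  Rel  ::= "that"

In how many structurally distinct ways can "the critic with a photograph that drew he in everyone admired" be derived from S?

Two of the 7 distinct bracketings:
[S [NP [NP [Det the] [N critic]] [PP [P with] [NP [NP [NP [Det a] [N photograph]] [RelC [Rel that] [VP [V drew] [NP [Pron he]]]]] [PP [P in] [NP [Pron everyone]]]]]] [VP [V admired]]]
[S [NP [NP [Det the] [N critic]] [PP [P with] [NP [NP [Det a] [N photograph]] [RelC [Rel that] [VP [V drew] [NP [NP [Pron he]] [PP [P in] [NP [Pron everyone]]]]]]]]] [VP [V admired]]]
The trees differ in how a recursive rule is bracketed over the same span.

7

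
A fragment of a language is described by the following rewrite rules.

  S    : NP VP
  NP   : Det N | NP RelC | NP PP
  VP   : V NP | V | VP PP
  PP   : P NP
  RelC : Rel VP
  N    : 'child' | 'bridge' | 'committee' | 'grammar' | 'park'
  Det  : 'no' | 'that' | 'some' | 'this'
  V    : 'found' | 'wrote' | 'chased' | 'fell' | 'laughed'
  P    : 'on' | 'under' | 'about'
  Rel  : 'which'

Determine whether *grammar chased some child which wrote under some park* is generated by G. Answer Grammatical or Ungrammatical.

Ungrammatical

For S → NP VP, no prefix of the string parses as an NP.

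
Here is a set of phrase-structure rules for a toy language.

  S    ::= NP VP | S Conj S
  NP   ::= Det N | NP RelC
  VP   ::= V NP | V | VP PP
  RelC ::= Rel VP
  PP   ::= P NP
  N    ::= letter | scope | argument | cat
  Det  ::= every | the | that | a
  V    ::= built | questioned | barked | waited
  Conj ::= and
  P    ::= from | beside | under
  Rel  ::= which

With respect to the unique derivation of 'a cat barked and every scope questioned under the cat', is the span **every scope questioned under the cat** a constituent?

Yes

[S [S [NP [Det a] [N cat]] [VP [V barked]]] [Conj and] [S [NP [Det every] [N scope]] [VP [VP [V questioned]] [PP [P under] [NP [Det the] [N cat]]]]]]
The words 'every scope questioned under the cat' are exhaustively dominated by a single S node (built by S → NP VP), so they form a constituent.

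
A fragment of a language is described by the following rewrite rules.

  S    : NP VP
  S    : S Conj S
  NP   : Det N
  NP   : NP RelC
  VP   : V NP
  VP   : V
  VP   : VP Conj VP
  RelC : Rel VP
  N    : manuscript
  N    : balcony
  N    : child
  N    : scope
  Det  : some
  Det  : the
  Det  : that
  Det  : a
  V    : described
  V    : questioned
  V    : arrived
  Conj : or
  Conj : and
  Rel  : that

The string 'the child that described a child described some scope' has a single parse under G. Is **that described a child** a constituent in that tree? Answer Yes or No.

Yes

[S [NP [NP [Det the] [N child]] [RelC [Rel that] [VP [V described] [NP [Det a] [N child]]]]] [VP [V described] [NP [Det some] [N scope]]]]
The words 'that described a child' are exhaustively dominated by a single RelC node (built by RelC → Rel VP), so they form a constituent.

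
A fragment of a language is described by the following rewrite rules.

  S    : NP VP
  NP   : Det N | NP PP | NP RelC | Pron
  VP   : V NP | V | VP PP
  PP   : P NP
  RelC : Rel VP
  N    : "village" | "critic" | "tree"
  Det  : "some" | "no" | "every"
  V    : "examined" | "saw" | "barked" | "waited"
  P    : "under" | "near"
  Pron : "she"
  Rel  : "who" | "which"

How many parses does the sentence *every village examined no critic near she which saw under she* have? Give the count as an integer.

10

Two of the 10 distinct bracketings:
[S [NP [Det every] [N village]] [VP [V examined] [NP [NP [Det no] [N critic]] [PP [P near] [NP [NP [NP [Pron she]] [RelC [Rel which] [VP [V saw]]]] [PP [P under] [NP [Pron she]]]]]]]]
[S [NP [Det every] [N village]] [VP [V examined] [NP [NP [Det no] [N critic]] [PP [P near] [NP [NP [Pron she]] [RelC [Rel which] [VP [VP [V saw]] [PP [P under] [NP [Pron she]]]]]]]]]]
The difference turns on whether VP → VP PP is used at the relevant span, versus an alternative expansion of VP.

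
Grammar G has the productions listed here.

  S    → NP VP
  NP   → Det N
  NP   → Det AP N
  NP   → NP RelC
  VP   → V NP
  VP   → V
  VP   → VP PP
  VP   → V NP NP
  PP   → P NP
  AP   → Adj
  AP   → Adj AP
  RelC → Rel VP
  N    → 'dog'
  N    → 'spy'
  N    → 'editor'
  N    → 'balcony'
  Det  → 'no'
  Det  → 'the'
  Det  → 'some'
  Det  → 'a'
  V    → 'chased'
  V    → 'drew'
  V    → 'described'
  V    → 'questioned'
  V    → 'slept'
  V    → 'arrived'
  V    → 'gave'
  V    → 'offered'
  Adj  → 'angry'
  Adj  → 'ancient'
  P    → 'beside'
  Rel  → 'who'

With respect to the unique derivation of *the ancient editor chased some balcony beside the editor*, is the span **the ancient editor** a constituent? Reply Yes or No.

[S [NP [Det the] [AP [Adj ancient]] [N editor]] [VP [VP [V chased] [NP [Det some] [N balcony]]] [PP [P beside] [NP [Det the] [N editor]]]]]
The words 'the ancient editor' are exhaustively dominated by a single NP node (built by NP → Det AP N), so they form a constituent.

Yes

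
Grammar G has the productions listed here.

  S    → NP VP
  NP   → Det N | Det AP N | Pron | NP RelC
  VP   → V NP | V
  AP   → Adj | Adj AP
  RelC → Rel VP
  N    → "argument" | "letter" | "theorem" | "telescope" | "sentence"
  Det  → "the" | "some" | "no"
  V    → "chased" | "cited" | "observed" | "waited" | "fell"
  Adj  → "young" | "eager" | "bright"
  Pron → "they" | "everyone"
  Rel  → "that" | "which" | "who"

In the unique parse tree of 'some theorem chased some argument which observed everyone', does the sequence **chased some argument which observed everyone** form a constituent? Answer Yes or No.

Yes

[S [NP [Det some] [N theorem]] [VP [V chased] [NP [NP [Det some] [N argument]] [RelC [Rel which] [VP [V observed] [NP [Pron everyone]]]]]]]
The words 'chased some argument which observed everyone' are exhaustively dominated by a single VP node (built by VP → V NP), so they form a constituent.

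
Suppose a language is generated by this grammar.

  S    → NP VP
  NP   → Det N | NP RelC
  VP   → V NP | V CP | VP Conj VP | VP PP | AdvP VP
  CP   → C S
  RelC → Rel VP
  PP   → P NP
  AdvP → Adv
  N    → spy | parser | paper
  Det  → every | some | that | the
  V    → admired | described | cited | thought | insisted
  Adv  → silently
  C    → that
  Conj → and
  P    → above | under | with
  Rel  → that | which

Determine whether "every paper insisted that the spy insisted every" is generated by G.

For S → NP VP, the only prefix that parses as NP is 'every paper', but the remainder 'insisted that the spy insisted every' is not a VP under these rules.

Ungrammatical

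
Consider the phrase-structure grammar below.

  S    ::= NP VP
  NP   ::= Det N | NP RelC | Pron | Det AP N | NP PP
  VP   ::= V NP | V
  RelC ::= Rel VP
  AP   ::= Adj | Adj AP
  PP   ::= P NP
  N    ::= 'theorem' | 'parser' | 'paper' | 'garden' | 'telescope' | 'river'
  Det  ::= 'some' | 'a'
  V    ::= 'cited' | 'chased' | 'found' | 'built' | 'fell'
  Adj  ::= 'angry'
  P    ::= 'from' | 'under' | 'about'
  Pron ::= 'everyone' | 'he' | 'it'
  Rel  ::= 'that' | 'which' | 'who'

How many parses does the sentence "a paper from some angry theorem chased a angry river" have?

[S [NP [NP [Det a] [N paper]] [PP [P from] [NP [Det some] [AP [Adj angry]] [N theorem]]]] [VP [V chased] [NP [Det a] [AP [Adj angry]] [N river]]]]
No rule offers an alternative attachment or grouping for any span, so this is the only derivation.

1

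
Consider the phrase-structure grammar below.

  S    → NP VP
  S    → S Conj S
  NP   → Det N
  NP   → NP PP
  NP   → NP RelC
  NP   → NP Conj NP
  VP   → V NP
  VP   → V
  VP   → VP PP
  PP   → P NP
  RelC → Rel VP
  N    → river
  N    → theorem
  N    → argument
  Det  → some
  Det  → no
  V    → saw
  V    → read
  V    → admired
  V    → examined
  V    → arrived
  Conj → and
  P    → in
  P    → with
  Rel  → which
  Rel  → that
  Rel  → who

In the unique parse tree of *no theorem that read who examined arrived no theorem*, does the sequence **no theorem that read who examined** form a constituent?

Yes

[S [NP [NP [NP [Det no] [N theorem]] [RelC [Rel that] [VP [V read]]]] [RelC [Rel who] [VP [V examined]]]] [VP [V arrived] [NP [Det no] [N theorem]]]]
The words 'no theorem that read who examined' are exhaustively dominated by a single NP node (built by NP → NP RelC), so they form a constituent.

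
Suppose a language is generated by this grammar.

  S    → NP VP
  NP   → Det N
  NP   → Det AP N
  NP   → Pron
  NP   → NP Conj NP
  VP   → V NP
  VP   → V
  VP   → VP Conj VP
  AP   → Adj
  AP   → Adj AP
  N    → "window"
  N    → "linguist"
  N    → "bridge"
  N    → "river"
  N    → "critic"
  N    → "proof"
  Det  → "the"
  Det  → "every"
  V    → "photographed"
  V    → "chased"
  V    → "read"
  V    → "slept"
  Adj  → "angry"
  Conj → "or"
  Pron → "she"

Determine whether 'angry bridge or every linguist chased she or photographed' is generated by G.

For S → NP VP, no prefix of the string parses as an NP.

Ungrammatical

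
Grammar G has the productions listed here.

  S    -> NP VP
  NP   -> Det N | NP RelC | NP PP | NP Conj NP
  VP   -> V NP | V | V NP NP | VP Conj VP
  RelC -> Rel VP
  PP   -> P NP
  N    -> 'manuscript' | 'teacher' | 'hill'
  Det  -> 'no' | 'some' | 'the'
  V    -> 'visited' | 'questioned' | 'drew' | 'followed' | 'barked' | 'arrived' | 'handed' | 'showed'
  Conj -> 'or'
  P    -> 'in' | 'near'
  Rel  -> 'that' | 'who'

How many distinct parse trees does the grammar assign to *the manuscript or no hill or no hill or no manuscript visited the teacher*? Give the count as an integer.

Two of the 5 distinct bracketings:
[S [NP [NP [Det the] [N manuscript]] [Conj or] [NP [NP [Det no] [N hill]] [Conj or] [NP [NP [Det no] [N hill]] [Conj or] [NP [Det no] [N manuscript]]]]] [VP [V visited] [NP [Det the] [N teacher]]]]
[S [NP [NP [Det the] [N manuscript]] [Conj or] [NP [NP [NP [Det no] [N hill]] [Conj or] [NP [Det no] [N hill]]] [Conj or] [NP [Det no] [N manuscript]]]] [VP [V visited] [NP [Det the] [N teacher]]]]
The trees differ in how a recursive rule is bracketed over the same span.

5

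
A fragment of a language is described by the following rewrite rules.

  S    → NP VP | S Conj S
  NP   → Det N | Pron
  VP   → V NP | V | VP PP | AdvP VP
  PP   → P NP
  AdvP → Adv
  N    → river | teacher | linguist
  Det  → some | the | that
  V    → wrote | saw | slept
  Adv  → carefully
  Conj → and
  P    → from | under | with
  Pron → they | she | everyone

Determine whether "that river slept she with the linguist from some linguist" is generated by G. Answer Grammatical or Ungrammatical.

Grammatical

[S [NP [Det that] [N river]] [VP [VP [VP [V slept] [NP [Pron she]]] [PP [P with] [NP [Det the] [N linguist]]]] [PP [P from] [NP [Det some] [N linguist]]]]]
Every word is introduced by a lexical rule and the phrasal rules combine the resulting categories into a single S.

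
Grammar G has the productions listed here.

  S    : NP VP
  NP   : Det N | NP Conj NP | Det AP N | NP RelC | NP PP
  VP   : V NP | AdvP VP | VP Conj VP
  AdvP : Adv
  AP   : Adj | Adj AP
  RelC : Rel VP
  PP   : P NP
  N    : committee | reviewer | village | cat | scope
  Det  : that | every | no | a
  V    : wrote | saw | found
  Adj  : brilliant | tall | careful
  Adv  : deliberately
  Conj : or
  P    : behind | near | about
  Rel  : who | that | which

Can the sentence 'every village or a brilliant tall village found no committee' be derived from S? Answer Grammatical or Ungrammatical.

Grammatical

[S [NP [NP [Det every] [N village]] [Conj or] [NP [Det a] [AP [Adj brilliant] [AP [Adj tall]]] [N village]]] [VP [V found] [NP [Det no] [N committee]]]]
The bracketing above is licensed at every node by one of the given productions, with S at the root.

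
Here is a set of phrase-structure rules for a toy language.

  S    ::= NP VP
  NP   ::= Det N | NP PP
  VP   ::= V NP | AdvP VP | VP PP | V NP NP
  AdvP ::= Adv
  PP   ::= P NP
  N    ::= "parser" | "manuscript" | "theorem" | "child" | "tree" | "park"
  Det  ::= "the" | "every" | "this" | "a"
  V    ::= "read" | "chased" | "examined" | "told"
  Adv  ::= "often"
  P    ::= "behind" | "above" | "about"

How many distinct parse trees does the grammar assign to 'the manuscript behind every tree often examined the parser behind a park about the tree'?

Two of the 9 distinct bracketings:
[S [NP [NP [Det the] [N manuscript]] [PP [P behind] [NP [Det every] [N tree]]]] [VP [AdvP [Adv often]] [VP [V examined] [NP [NP [Det the] [N parser]] [PP [P behind] [NP [NP [Det a] [N park]] [PP [P about] [NP [Det the] [N tree]]]]]]]]]
[S [NP [NP [Det the] [N manuscript]] [PP [P behind] [NP [Det every] [N tree]]]] [VP [AdvP [Adv often]] [VP [V examined] [NP [NP [NP [Det the] [N parser]] [PP [P behind] [NP [Det a] [N park]]]] [PP [P about] [NP [Det the] [N tree]]]]]]]
The trees differ in how a recursive rule is bracketed over the same span.

9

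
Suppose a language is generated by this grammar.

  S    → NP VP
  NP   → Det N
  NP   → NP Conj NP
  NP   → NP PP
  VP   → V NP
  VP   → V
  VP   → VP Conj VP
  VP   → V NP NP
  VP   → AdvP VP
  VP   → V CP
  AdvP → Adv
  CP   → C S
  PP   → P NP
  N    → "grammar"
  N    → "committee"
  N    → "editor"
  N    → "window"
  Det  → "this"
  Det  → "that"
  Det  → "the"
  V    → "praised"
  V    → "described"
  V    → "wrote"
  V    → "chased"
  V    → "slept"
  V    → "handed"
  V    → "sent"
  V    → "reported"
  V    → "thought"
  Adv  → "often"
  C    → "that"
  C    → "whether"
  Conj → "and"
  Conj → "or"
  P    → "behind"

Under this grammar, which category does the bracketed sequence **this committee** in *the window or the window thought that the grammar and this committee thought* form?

S
  NP
    NP
      Det: the
      N: window
    Conj: or
    NP
      Det: the
      N: window
  VP
    V: thought
    CP
      C: that
      S
        NP
          NP
            Det: the
            N: grammar
          Conj: and
          NP
            Det: this
            N: committee
        VP
          V: thought
The span 'this committee' is the NP node built by NP → Det N.

NP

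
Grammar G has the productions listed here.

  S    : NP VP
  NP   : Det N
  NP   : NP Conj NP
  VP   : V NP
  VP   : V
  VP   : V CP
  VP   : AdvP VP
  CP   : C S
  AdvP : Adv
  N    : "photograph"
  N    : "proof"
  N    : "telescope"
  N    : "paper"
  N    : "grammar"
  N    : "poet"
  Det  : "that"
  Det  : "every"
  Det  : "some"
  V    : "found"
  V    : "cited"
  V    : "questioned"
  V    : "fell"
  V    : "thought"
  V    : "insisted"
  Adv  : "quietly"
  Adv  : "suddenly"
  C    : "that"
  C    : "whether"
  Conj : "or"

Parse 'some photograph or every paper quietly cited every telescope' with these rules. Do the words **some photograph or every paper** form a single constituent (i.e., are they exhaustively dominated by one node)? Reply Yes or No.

[S [NP [NP [Det some] [N photograph]] [Conj or] [NP [Det every] [N paper]]] [VP [AdvP [Adv quietly]] [VP [V cited] [NP [Det every] [N telescope]]]]]
The words 'some photograph or every paper' are exhaustively dominated by a single NP node (built by NP → NP Conj NP), so they form a constituent.

Yes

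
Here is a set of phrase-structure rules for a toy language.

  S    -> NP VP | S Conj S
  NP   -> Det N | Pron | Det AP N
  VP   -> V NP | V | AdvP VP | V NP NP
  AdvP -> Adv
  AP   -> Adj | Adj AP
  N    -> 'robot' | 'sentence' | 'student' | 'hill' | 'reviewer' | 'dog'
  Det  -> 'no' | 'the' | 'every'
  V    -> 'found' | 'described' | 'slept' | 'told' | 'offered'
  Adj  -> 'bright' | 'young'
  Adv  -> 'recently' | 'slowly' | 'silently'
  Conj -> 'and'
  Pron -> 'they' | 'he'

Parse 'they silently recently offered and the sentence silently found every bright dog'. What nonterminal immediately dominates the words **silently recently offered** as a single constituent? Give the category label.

VP

[S [S [NP [Pron they]] [VP [AdvP [Adv silently]] [VP [AdvP [Adv recently]] [VP [V offered]]]]] [Conj and] [S [NP [Det the] [N sentence]] [VP [AdvP [Adv silently]] [VP [V found] [NP [Det every] [AP [Adj bright]] [N dog]]]]]]
The span 'silently recently offered' is the VP node built by VP → AdvP VP.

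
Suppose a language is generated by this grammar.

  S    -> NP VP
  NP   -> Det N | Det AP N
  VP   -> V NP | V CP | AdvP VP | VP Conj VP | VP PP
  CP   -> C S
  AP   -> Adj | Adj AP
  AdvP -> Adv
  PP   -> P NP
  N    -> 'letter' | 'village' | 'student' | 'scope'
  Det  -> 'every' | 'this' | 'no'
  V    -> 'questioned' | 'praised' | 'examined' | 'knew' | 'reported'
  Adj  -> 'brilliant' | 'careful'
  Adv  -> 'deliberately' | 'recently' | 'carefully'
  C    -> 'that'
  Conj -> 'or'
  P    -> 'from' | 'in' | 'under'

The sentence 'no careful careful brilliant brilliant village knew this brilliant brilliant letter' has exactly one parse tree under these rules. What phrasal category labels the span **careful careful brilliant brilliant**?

AP

[S [NP [Det no] [AP [Adj careful] [AP [Adj careful] [AP [Adj brilliant] [AP [Adj brilliant]]]]] [N village]] [VP [V knew] [NP [Det this] [AP [Adj brilliant] [AP [Adj brilliant]]] [N letter]]]]
The span 'careful careful brilliant brilliant' is the AP node built by AP → Adj AP.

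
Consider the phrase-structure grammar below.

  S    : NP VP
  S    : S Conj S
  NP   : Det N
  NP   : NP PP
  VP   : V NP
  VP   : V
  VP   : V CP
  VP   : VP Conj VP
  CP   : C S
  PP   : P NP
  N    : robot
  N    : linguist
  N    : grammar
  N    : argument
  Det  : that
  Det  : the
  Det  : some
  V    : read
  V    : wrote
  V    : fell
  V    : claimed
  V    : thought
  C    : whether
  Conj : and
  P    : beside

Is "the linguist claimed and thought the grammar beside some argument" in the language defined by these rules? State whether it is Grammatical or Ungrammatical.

Grammatical

[S [NP [Det the] [N linguist]] [VP [VP [V claimed]] [Conj and] [VP [V thought] [NP [NP [Det the] [N grammar]] [PP [P beside] [NP [Det some] [N argument]]]]]]]
Each bracket corresponds to one application of a listed rule, so the string is derivable from S.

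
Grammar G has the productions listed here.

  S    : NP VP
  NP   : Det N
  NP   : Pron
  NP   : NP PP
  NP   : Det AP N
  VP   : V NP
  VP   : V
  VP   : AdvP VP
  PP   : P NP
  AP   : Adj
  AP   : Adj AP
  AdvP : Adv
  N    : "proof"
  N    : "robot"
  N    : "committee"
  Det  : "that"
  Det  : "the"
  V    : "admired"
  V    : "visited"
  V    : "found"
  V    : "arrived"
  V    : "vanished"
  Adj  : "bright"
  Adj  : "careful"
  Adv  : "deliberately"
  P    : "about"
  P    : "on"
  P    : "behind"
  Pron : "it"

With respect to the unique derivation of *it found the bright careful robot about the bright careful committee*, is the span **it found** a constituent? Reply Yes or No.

[S [NP [Pron it]] [VP [V found] [NP [NP [Det the] [AP [Adj bright] [AP [Adj careful]]] [N robot]] [PP [P about] [NP [Det the] [AP [Adj bright] [AP [Adj careful]]] [N committee]]]]]]
The smallest constituent containing 'it found' is the S spanning 'it found the bright careful robot about the bright careful committee'; no single node in the tree dominates exactly the given words.

No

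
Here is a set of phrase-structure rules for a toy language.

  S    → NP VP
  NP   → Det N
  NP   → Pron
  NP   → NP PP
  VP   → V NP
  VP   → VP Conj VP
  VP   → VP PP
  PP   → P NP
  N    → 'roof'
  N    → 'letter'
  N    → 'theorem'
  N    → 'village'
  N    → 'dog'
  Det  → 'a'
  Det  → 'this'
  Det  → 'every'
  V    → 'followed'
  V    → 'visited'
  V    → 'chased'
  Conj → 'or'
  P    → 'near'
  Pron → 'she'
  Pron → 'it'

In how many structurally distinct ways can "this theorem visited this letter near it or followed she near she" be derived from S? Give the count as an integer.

6

Two of the 6 distinct bracketings:
[S [NP [Det this] [N theorem]] [VP [VP [V visited] [NP [NP [Det this] [N letter]] [PP [P near] [NP [Pron it]]]]] [Conj or] [VP [V followed] [NP [NP [Pron she]] [PP [P near] [NP [Pron she]]]]]]]
[S [NP [Det this] [N theorem]] [VP [VP [V visited] [NP [NP [Det this] [N letter]] [PP [P near] [NP [Pron it]]]]] [Conj or] [VP [VP [V followed] [NP [Pron she]]] [PP [P near] [NP [Pron she]]]]]]
The difference turns on whether VP → VP PP is used at the relevant span, versus an alternative expansion of VP.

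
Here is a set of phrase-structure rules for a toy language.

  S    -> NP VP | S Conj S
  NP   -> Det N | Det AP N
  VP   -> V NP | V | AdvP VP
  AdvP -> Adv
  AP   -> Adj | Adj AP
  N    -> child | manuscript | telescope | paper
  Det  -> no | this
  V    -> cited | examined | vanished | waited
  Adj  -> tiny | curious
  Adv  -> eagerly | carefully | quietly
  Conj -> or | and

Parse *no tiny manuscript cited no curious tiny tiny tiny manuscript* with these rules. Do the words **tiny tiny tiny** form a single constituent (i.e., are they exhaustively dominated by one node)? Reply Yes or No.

[S [NP [Det no] [AP [Adj tiny]] [N manuscript]] [VP [V cited] [NP [Det no] [AP [Adj curious] [AP [Adj tiny] [AP [Adj tiny] [AP [Adj tiny]]]]] [N manuscript]]]]
The words 'tiny tiny tiny' are exhaustively dominated by a single AP node (built by AP → Adj AP), so they form a constituent.

Yes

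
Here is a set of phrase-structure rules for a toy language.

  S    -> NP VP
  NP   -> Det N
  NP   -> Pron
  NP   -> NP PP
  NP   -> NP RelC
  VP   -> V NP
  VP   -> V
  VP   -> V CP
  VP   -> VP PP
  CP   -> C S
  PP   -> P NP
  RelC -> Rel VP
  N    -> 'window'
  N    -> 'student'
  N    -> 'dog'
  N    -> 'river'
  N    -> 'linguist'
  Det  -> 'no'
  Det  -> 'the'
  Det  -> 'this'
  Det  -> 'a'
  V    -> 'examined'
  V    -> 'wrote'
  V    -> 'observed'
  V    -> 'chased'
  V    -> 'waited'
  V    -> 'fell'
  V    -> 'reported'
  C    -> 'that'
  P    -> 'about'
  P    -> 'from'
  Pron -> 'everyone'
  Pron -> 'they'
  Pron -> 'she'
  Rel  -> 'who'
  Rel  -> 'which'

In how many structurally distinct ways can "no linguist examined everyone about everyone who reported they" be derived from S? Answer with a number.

Two of the 3 distinct bracketings:
[S [NP [Det no] [N linguist]] [VP [V examined] [NP [NP [Pron everyone]] [PP [P about] [NP [NP [Pron everyone]] [RelC [Rel who] [VP [V reported] [NP [Pron they]]]]]]]]]
[S [NP [Det no] [N linguist]] [VP [V examined] [NP [NP [NP [Pron everyone]] [PP [P about] [NP [Pron everyone]]]] [RelC [Rel who] [VP [V reported] [NP [Pron they]]]]]]]
The trees differ in how a recursive rule is bracketed over the same span.

3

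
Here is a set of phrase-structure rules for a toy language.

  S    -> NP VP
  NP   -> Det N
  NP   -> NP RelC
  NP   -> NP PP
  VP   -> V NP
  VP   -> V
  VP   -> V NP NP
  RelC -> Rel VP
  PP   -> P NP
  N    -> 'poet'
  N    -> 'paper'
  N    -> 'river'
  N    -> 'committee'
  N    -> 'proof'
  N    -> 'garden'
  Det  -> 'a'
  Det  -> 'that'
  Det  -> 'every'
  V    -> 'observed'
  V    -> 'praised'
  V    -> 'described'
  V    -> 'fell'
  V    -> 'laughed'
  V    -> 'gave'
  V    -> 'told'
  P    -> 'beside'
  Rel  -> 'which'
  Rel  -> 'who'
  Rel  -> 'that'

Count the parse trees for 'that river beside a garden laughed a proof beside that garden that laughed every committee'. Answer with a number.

4

Two of the 4 distinct bracketings:
[S [NP [NP [Det that] [N river]] [PP [P beside] [NP [Det a] [N garden]]]] [VP [V laughed] [NP [NP [NP [Det a] [N proof]] [PP [P beside] [NP [Det that] [N garden]]]] [RelC [Rel that] [VP [V laughed] [NP [Det every] [N committee]]]]]]]
[S [NP [NP [Det that] [N river]] [PP [P beside] [NP [Det a] [N garden]]]] [VP [V laughed] [NP [NP [Det a] [N proof]] [PP [P beside] [NP [NP [Det that] [N garden]] [RelC [Rel that] [VP [V laughed] [NP [Det every] [N committee]]]]]]]]]
The trees differ in how a recursive rule is bracketed over the same span.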